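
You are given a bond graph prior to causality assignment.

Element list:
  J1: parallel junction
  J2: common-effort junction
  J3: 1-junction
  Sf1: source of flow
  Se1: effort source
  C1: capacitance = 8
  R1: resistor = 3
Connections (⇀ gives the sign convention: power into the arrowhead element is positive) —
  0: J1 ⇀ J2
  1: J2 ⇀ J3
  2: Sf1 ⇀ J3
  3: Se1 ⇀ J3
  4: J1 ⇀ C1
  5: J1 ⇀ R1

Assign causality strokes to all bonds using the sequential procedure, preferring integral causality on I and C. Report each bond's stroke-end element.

#0 stroke→J2
#1 stroke→J3
#2 stroke→Sf1
#3 stroke→J3
#4 stroke→J1
#5 stroke→R1

bond 2 stroke at Sf1  (Sf1 (Sf) sets flow on bond)
bond 3 stroke at J3  (Se1 (Se) sets effort on bond)
bond 1 stroke at J3  (J3 flow already set via bond 2)
bond 0 stroke at J2  (only one effort-in slot at J2)
bond 4 stroke at J1  (C1: C, integral causality)
bond 5 stroke at R1  (0-jn J1 has e-setter on 4)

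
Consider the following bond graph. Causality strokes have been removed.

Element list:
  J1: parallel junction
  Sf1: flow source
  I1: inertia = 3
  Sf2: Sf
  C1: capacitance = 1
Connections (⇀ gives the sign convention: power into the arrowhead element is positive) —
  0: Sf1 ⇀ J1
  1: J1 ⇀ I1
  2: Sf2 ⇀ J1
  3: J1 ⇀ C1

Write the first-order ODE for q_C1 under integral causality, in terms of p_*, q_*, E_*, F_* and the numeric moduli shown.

dq_C1/dt = F_Sf1 + F_Sf2 - p_I1/3

#0 stroke at Sf1  (Sf1 (Sf) sets flow on bond)
#2 stroke at Sf2  (source Sf2 imposes f)
#1 stroke at I1  (I1 outputs flow p/I1)
#3 stroke at J1  (J1 needs exactly one e-in)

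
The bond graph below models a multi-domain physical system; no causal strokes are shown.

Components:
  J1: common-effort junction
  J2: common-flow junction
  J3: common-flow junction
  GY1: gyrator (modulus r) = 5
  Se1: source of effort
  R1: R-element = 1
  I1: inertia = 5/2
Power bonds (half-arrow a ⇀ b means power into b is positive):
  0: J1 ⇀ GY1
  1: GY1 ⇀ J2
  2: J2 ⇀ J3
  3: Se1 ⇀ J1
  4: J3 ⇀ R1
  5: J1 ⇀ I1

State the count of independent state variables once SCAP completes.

1  (I1 all integral)

b3 stroke at J1  (Se1: effort source, stroke at far end)
b0 stroke at GY1  (common-e at J1 fixed by 3)
b5 stroke at I1  (common-e at J1 fixed by 3)
b1 stroke at GY1  (through GY1, causality inverts; strokes same side of GY1)
b2 stroke at J2  (J2 flow already set via bond 1)
b4 stroke at J3  (J3 flow already set via bond 2)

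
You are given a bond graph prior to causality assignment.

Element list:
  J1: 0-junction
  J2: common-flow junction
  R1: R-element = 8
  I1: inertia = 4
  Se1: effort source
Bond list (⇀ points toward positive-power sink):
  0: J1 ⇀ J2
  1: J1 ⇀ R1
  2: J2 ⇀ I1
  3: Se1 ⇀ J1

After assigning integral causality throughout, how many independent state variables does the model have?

b3 stroke at J1  (Se1 (Se) sets effort on bond)
b0 stroke at J2  (common-e at J1 fixed by 3)
b1 stroke at R1  (0-jn J1 has e-setter on 3)
b2 stroke at I1  (J2: last free bond brings flow in)

1  (I1 all integral)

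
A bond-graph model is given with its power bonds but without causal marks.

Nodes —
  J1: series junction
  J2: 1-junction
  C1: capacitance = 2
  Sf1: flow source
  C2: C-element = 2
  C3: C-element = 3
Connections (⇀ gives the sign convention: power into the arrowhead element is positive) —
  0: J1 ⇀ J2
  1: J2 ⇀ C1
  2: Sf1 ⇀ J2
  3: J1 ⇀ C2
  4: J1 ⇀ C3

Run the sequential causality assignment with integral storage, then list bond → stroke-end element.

#2 stroke at Sf1  (Sf1: flow source, stroke at near end)
#0 stroke at J2  (1-jn J2 has f-setter on 2)
#1 stroke at J2  (J2 flow already set via bond 2)
#3 stroke at J1  (J1: bond 0 brought flow, rest push out)
#4 stroke at J1  (J1: bond 0 brought flow, rest push out)

bond 0 →J2
bond 1 →J2
bond 2 →Sf1
bond 3 →J1
bond 4 →J1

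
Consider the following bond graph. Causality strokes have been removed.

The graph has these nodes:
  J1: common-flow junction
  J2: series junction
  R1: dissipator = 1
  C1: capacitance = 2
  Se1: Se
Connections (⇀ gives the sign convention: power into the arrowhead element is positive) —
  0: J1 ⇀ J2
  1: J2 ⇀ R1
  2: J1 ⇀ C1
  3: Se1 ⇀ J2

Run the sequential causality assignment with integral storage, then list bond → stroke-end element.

#0 |J2
#1 |R1
#2 |J1
#3 |J2

β3 →J2  (Se1 (Se) sets effort on bond)
β2 →J1  (C1 integral (e out))
β0 →J2  (only one flow-in slot at J1)
β1 →R1  (closing 1-jn rule on J2)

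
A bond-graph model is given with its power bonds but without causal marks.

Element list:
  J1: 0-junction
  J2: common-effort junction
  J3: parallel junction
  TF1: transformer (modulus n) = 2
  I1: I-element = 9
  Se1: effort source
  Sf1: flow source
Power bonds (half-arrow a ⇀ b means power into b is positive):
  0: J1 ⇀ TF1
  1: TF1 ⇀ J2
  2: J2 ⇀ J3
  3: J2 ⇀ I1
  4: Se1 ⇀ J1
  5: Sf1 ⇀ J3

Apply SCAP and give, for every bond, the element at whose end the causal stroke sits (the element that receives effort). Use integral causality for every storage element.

b0 →TF1
b1 →J2
b2 →J3
b3 →I1
b4 →J1
b5 →Sf1

β4 stroke→J1  (Se1 (Se) sets effort on bond)
β5 stroke→Sf1  (Sf1: flow source, stroke at near end)
β0 stroke→TF1  (common-e at J1 fixed by 4)
β2 stroke→J3  (J3 needs exactly one e-in)
β1 stroke→J2  (TF1: transformer flips bond 0)
β3 stroke→I1  (J2: bond 1 brought effort, rest push out)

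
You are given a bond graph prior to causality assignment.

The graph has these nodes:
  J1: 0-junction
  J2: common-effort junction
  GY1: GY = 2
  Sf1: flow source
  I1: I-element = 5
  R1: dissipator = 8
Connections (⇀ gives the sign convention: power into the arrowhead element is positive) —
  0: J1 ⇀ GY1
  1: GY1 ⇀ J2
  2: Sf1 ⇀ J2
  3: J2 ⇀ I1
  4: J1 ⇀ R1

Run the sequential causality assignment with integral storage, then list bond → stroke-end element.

b2 →Sf1  (Sf1 (Sf) sets flow on bond)
b3 →I1  (I1 outputs flow p/I1)
b1 →J2  (J2 needs exactly one e-in)
b0 →J1  (GY1: gyrator matches bond 1)
b4 →R1  (J1: bond 0 brought effort, rest push out)

#0 →J1
#1 →J2
#2 →Sf1
#3 →I1
#4 →R1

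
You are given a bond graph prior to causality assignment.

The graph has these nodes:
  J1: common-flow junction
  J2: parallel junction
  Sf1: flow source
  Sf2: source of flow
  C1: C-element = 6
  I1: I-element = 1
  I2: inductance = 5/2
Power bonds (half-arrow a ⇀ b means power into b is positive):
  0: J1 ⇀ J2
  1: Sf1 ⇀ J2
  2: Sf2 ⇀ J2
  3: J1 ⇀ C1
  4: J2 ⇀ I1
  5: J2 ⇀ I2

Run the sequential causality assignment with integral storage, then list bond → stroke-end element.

β1 →Sf1  (Sf1 (Sf) sets flow on bond)
β2 →Sf2  (Sf2 fixes flow; stroke at Sf2)
β3 →J1  (C1 integral (e out))
β0 →J2  (only one flow-in slot at J1)
β4 →I1  (0-jn J2 has e-setter on 0)
β5 →I2  (0-jn J2 has e-setter on 0)

bond 0 |J2
bond 1 |Sf1
bond 2 |Sf2
bond 3 |J1
bond 4 |I1
bond 5 |I2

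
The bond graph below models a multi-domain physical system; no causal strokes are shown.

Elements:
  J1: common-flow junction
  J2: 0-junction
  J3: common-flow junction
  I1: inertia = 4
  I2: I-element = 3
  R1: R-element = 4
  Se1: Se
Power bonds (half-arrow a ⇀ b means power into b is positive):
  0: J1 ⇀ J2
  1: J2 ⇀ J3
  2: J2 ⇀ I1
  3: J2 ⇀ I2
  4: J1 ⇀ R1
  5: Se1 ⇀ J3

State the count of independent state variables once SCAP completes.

2  (I1, I2 all integral)

bond 5 |J3  (source Se1 imposes e)
bond 1 |J2  (J3: last free bond brings flow in)
bond 0 |J1  (J2: bond 1 brought effort, rest push out)
bond 2 |I1  (common-e at J2 fixed by 1)
bond 3 |I2  (common-e at J2 fixed by 1)
bond 4 |R1  (J1 needs exactly one f-in)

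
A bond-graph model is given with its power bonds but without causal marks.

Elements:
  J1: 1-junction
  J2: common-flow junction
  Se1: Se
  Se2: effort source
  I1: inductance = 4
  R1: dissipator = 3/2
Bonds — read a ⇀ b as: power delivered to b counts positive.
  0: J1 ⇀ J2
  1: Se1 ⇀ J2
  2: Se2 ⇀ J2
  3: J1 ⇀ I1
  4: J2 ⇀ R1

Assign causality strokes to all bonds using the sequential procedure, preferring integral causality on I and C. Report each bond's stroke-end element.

b0 |J1
b1 |J2
b2 |J2
b3 |I1
b4 |J2

#1 stroke→J2  (Se1 fixes effort; stroke away)
#2 stroke→J2  (Se2 (Se) sets effort on bond)
#3 stroke→I1  (prefer integral on I1)
#0 stroke→J1  (1-jn J1 has f-setter on 3)
#4 stroke→J2  (J2 flow already set via bond 0)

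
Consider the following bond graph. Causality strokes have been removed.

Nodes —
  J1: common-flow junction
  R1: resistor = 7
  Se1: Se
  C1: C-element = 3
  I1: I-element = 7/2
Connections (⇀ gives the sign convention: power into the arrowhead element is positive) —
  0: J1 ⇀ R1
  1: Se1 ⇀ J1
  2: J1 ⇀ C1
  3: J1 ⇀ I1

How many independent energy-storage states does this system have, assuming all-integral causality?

#1 stroke→J1  (Se1: effort source, stroke at far end)
#2 stroke→J1  (C1 integral (e out))
#3 stroke→I1  (prefer integral on I1)
#0 stroke→J1  (J1 flow already set via bond 3)

2  (C1, I1 all integral)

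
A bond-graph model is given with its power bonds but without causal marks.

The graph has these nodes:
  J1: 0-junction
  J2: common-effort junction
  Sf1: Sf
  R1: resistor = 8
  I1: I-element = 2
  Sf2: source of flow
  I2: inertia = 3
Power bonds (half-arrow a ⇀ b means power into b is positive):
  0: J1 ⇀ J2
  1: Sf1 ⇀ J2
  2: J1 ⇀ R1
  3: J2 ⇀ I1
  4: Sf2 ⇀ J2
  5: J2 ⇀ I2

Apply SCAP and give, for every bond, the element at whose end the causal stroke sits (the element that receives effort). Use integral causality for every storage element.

b0 →J2
b1 →Sf1
b2 →J1
b3 →I1
b4 →Sf2
b5 →I2

#1 |Sf1  (Sf1 (Sf) sets flow on bond)
#4 |Sf2  (Sf2 (Sf) sets flow on bond)
#3 |I1  (I1: I, integral causality)
#5 |I2  (I2 integral (f out))
#0 |J2  (closing 0-jn rule on J2)
#2 |J1  (J1 needs exactly one e-in)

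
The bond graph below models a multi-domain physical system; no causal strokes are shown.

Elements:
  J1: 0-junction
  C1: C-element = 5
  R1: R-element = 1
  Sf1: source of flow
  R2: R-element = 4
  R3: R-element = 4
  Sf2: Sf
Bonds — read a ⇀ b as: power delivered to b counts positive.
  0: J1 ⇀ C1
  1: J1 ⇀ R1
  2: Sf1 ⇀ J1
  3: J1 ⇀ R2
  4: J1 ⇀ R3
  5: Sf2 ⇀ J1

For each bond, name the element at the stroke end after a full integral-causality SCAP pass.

β0 stroke at J1
β1 stroke at R1
β2 stroke at Sf1
β3 stroke at R2
β4 stroke at R3
β5 stroke at Sf2

β2 |Sf1  (Sf1: flow source, stroke at near end)
β5 |Sf2  (Sf2 fixes flow; stroke at Sf2)
β0 |J1  (prefer integral on C1)
β1 |R1  (J1 effort already set via bond 0)
β3 |R2  (common-e at J1 fixed by 0)
β4 |R3  (0-jn J1 has e-setter on 0)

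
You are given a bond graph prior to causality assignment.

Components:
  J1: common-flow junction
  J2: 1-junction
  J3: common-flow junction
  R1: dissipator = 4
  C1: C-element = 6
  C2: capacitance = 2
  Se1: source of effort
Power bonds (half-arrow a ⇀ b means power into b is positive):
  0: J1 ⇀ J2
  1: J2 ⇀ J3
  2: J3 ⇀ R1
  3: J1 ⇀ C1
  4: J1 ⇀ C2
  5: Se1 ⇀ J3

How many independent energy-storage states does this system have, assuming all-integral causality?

#5 stroke at J3  (Se1 fixes effort; stroke away)
#3 stroke at J1  (C1 outputs effort q/C1)
#4 stroke at J1  (prefer integral on C2)
#0 stroke at J2  (J1 needs exactly one f-in)
#1 stroke at J3  (closing 1-jn rule on J2)
#2 stroke at R1  (J3 needs exactly one f-in)

2  (C1, C2 all integral)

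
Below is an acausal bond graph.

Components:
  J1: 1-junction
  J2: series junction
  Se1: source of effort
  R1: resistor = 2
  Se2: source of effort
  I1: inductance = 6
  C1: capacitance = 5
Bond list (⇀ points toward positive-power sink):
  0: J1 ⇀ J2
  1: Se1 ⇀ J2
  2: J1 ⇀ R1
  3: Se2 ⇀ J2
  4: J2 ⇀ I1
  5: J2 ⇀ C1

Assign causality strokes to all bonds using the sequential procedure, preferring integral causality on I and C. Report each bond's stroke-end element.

b1 stroke→J2  (Se1 fixes effort; stroke away)
b3 stroke→J2  (source Se2 imposes e)
b4 stroke→I1  (prefer integral on I1)
b0 stroke→J2  (1-jn J2 has f-setter on 4)
b5 stroke→J2  (J2: bond 4 brought flow, rest push out)
b2 stroke→J1  (common-f at J1 fixed by 0)

#0 stroke at J2
#1 stroke at J2
#2 stroke at J1
#3 stroke at J2
#4 stroke at I1
#5 stroke at J2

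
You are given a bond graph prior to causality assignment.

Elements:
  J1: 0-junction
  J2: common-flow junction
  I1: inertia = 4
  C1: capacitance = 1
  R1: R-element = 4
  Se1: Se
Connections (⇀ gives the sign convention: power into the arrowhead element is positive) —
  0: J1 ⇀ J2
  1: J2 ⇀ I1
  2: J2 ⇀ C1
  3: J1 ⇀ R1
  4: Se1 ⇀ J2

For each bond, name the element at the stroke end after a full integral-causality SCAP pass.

b0 stroke→J2
b1 stroke→I1
b2 stroke→J2
b3 stroke→J1
b4 stroke→J2

b4 stroke→J2  (Se1: effort source, stroke at far end)
b1 stroke→I1  (prefer integral on I1)
b0 stroke→J2  (J2 flow already set via bond 1)
b2 stroke→J2  (common-f at J2 fixed by 1)
b3 stroke→J1  (closing 0-jn rule on J1)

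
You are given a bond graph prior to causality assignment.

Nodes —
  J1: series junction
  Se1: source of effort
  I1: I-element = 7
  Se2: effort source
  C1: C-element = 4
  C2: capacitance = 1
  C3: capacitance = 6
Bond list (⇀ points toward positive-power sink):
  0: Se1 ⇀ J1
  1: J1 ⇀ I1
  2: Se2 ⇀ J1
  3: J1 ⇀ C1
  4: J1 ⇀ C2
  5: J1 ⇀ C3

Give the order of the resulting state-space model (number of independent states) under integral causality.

b0 →J1  (Se1 (Se) sets effort on bond)
b2 →J1  (Se2: effort source, stroke at far end)
b1 →I1  (I1: I, integral causality)
b3 →J1  (J1 flow already set via bond 1)
b4 →J1  (J1 flow already set via bond 1)
b5 →J1  (1-jn J1 has f-setter on 1)

4  (C1, C2, C3, I1 all integral)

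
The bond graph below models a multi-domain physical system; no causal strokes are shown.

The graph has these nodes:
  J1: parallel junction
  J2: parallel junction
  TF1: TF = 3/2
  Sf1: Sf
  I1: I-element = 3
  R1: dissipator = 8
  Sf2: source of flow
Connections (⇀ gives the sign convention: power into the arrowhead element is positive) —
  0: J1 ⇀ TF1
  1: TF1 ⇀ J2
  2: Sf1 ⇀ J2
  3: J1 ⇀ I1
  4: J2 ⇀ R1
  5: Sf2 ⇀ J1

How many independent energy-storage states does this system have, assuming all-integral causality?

b2 →Sf1  (Sf1 fixes flow; stroke at Sf1)
b5 →Sf2  (source Sf2 imposes f)
b3 →I1  (I1 outputs flow p/I1)
b0 →J1  (J1: last free bond brings effort in)
b1 →TF1  (TF TF1: opposite of bond 0)
b4 →J2  (J2 needs exactly one e-in)

1  (I1 all integral)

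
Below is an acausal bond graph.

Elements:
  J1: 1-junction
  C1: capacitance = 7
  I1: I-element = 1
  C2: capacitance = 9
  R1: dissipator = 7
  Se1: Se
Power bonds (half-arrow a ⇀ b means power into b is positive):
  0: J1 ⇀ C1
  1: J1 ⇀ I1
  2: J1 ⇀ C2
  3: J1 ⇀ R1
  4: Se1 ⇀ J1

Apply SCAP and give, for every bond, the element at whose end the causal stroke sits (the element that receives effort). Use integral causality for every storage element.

bond 4 stroke at J1  (source Se1 imposes e)
bond 0 stroke at J1  (C1 integral (e out))
bond 1 stroke at I1  (I1 outputs flow p/I1)
bond 2 stroke at J1  (J1 flow already set via bond 1)
bond 3 stroke at J1  (1-jn J1 has f-setter on 1)

b0 →J1
b1 →I1
b2 →J1
b3 →J1
b4 →J1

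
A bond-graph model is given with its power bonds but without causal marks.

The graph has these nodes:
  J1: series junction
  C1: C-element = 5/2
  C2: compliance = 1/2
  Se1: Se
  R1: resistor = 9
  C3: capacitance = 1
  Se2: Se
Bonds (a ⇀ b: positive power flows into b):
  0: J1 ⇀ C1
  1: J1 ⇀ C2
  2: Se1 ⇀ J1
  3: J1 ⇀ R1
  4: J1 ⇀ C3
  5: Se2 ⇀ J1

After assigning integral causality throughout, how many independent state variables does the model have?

3  (C1, C2, C3 all integral)

#2 stroke at J1  (source Se1 imposes e)
#5 stroke at J1  (Se2 (Se) sets effort on bond)
#0 stroke at J1  (prefer integral on C1)
#1 stroke at J1  (C2 integral (e out))
#4 stroke at J1  (C3 outputs effort q/C3)
#3 stroke at R1  (J1 needs exactly one f-in)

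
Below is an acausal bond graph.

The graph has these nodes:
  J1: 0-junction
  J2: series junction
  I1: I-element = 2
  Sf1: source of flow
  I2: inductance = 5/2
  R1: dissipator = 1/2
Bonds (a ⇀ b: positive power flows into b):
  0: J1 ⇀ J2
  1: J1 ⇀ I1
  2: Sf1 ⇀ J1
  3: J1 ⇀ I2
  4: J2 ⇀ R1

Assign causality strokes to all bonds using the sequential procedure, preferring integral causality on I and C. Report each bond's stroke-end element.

β2 →Sf1  (Sf1 (Sf) sets flow on bond)
β1 →I1  (prefer integral on I1)
β3 →I2  (I2 integral (f out))
β0 →J1  (J1: last free bond brings effort in)
β4 →J2  (1-jn J2 has f-setter on 0)

bond 0 stroke→J1
bond 1 stroke→I1
bond 2 stroke→Sf1
bond 3 stroke→I2
bond 4 stroke→J2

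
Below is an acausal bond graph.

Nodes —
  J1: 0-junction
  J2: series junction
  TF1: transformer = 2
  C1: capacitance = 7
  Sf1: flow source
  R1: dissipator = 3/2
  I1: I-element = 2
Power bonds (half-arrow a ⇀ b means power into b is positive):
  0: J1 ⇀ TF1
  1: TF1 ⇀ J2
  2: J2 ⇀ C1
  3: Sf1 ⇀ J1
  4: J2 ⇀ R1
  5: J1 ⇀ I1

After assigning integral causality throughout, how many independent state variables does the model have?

β3 stroke at Sf1  (source Sf1 imposes f)
β2 stroke at J2  (prefer integral on C1)
β5 stroke at I1  (prefer integral on I1)
β0 stroke at J1  (closing 0-jn rule on J1)
β1 stroke at TF1  (through TF1, causality passes straight; one stroke at TF1)
β4 stroke at J2  (1-jn J2 has f-setter on 1)

2  (C1, I1 all integral)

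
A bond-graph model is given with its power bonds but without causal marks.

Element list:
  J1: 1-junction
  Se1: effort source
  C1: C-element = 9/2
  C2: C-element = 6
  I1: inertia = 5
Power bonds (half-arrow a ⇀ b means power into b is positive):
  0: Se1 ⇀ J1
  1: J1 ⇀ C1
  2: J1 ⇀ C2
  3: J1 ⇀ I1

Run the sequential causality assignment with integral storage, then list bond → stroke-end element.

#0 stroke at J1  (Se1 fixes effort; stroke away)
#1 stroke at J1  (C1 integral (e out))
#2 stroke at J1  (C2 integral (e out))
#3 stroke at I1  (J1: last free bond brings flow in)

β0 →J1
β1 →J1
β2 →J1
β3 →I1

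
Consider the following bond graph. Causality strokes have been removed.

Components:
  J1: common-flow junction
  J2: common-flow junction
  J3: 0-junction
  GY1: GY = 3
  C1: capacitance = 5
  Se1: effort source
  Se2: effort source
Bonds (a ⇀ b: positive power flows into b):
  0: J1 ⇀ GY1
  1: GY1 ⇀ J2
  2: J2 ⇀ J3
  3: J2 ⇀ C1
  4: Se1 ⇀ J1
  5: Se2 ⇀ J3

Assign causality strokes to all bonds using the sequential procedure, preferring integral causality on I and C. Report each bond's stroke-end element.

#4 →J1  (Se1 fixes effort; stroke away)
#5 →J3  (Se2: effort source, stroke at far end)
#0 →GY1  (J1: last free bond brings flow in)
#2 →J2  (J3: bond 5 brought effort, rest push out)
#1 →GY1  (GY1: gyrator matches bond 0)
#3 →J2  (J2 flow already set via bond 1)

#0 |GY1
#1 |GY1
#2 |J2
#3 |J2
#4 |J1
#5 |J3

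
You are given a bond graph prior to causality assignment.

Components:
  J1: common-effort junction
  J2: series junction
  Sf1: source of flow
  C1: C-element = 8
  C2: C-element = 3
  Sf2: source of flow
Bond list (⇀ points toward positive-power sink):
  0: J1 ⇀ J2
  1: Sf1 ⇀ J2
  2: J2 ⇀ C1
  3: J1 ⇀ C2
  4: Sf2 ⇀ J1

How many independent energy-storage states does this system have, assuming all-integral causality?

#1 stroke→Sf1  (source Sf1 imposes f)
#4 stroke→Sf2  (Sf2: flow source, stroke at near end)
#0 stroke→J2  (J2: bond 1 brought flow, rest push out)
#2 stroke→J2  (common-f at J2 fixed by 1)
#3 stroke→J1  (closing 0-jn rule on J1)

2  (C1, C2 all integral)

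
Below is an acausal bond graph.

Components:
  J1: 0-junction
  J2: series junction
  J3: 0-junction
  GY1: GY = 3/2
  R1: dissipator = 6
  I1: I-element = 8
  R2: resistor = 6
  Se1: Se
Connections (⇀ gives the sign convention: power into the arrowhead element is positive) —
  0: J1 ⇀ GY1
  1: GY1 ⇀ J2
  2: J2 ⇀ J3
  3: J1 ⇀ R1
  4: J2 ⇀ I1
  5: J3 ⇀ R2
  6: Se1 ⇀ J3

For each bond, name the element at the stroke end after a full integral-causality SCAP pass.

b0 stroke at J1
b1 stroke at J2
b2 stroke at J2
b3 stroke at R1
b4 stroke at I1
b5 stroke at R2
b6 stroke at J3

β6 stroke at J3  (Se1 (Se) sets effort on bond)
β2 stroke at J2  (common-e at J3 fixed by 6)
β5 stroke at R2  (J3 effort already set via bond 6)
β4 stroke at I1  (prefer integral on I1)
β1 stroke at J2  (J2: bond 4 brought flow, rest push out)
β0 stroke at J1  (through GY1, causality inverts; strokes same side of GY1)
β3 stroke at R1  (J1 effort already set via bond 0)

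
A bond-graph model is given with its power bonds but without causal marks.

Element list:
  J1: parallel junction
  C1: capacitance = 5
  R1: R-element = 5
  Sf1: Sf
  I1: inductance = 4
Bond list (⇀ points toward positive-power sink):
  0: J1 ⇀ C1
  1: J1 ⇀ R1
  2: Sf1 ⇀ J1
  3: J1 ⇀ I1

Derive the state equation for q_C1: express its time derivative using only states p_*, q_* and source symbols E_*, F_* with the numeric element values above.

b2 stroke→Sf1  (Sf1 fixes flow; stroke at Sf1)
b0 stroke→J1  (C1: C, integral causality)
b1 stroke→R1  (common-e at J1 fixed by 0)
b3 stroke→I1  (J1: bond 0 brought effort, rest push out)

dq_C1/dt = F_Sf1 - p_I1/4 - q_C1/25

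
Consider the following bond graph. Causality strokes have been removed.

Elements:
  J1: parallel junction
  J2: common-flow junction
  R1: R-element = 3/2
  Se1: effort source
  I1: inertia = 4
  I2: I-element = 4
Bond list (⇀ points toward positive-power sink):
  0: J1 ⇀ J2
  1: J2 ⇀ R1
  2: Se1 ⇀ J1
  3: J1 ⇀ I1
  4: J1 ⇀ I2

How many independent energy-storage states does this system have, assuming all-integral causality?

2  (I1, I2 all integral)

#2 stroke→J1  (Se1: effort source, stroke at far end)
#0 stroke→J2  (J1 effort already set via bond 2)
#3 stroke→I1  (J1: bond 2 brought effort, rest push out)
#4 stroke→I2  (J1: bond 2 brought effort, rest push out)
#1 stroke→R1  (closing 1-jn rule on J2)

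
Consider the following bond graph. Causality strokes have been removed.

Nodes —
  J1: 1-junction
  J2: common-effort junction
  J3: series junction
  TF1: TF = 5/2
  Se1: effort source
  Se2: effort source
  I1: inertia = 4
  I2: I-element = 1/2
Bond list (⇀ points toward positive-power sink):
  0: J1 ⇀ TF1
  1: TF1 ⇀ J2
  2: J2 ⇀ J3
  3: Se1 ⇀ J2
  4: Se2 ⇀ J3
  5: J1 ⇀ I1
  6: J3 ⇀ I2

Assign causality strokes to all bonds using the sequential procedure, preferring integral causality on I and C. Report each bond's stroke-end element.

b3 stroke at J2  (source Se1 imposes e)
b4 stroke at J3  (Se2: effort source, stroke at far end)
b1 stroke at TF1  (J2: bond 3 brought effort, rest push out)
b2 stroke at J3  (J2 effort already set via bond 3)
b6 stroke at I2  (J3: last free bond brings flow in)
b0 stroke at J1  (TF TF1: opposite of bond 1)
b5 stroke at I1  (J1: last free bond brings flow in)

#0 →J1
#1 →TF1
#2 →J3
#3 →J2
#4 →J3
#5 →I1
#6 →I2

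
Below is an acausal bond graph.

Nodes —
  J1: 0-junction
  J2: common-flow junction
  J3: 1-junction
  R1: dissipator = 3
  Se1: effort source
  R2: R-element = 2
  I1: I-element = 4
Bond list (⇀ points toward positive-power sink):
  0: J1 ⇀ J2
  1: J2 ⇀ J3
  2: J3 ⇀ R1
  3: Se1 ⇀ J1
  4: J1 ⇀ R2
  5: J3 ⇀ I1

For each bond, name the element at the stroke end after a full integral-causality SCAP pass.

β0 |J2
β1 |J3
β2 |J3
β3 |J1
β4 |R2
β5 |I1

bond 3 stroke at J1  (Se1 fixes effort; stroke away)
bond 0 stroke at J2  (J1 effort already set via bond 3)
bond 4 stroke at R2  (0-jn J1 has e-setter on 3)
bond 1 stroke at J3  (J2: last free bond brings flow in)
bond 5 stroke at I1  (I1 outputs flow p/I1)
bond 2 stroke at J3  (1-jn J3 has f-setter on 5)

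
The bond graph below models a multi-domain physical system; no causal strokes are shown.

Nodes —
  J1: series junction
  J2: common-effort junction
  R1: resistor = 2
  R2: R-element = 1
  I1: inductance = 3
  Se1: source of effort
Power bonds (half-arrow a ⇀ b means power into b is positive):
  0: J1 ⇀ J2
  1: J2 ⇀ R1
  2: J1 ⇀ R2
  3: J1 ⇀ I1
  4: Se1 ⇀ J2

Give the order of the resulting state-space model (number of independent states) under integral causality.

1  (I1 all integral)

bond 4 stroke at J2  (Se1 (Se) sets effort on bond)
bond 0 stroke at J1  (common-e at J2 fixed by 4)
bond 1 stroke at R1  (common-e at J2 fixed by 4)
bond 3 stroke at I1  (prefer integral on I1)
bond 2 stroke at J1  (J1 flow already set via bond 3)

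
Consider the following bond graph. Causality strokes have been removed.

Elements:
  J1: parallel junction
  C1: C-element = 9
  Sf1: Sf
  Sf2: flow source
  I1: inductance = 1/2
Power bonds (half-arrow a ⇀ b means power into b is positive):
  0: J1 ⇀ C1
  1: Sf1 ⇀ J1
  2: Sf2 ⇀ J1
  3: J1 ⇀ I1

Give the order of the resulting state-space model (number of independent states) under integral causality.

2  (C1, I1 all integral)

b1 stroke at Sf1  (source Sf1 imposes f)
b2 stroke at Sf2  (Sf2 (Sf) sets flow on bond)
b0 stroke at J1  (C1 integral (e out))
b3 stroke at I1  (common-e at J1 fixed by 0)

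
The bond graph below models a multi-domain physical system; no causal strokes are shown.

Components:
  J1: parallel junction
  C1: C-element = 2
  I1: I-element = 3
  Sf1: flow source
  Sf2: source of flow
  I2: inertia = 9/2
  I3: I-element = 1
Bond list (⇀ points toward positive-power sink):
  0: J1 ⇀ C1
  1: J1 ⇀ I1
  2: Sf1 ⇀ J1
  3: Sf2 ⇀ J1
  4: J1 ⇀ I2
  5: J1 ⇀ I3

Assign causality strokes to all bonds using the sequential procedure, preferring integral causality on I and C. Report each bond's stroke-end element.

b0 |J1
b1 |I1
b2 |Sf1
b3 |Sf2
b4 |I2
b5 |I3

bond 2 |Sf1  (Sf1 (Sf) sets flow on bond)
bond 3 |Sf2  (Sf2: flow source, stroke at near end)
bond 0 |J1  (C1 integral (e out))
bond 1 |I1  (0-jn J1 has e-setter on 0)
bond 4 |I2  (common-e at J1 fixed by 0)
bond 5 |I3  (0-jn J1 has e-setter on 0)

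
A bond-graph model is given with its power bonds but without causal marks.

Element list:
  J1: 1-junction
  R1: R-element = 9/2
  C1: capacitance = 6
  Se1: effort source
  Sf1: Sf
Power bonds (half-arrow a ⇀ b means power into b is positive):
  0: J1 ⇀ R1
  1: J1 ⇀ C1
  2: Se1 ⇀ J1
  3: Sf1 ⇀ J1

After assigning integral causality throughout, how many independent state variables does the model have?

1  (C1 all integral)

b2 stroke at J1  (Se1: effort source, stroke at far end)
b3 stroke at Sf1  (Sf1: flow source, stroke at near end)
b0 stroke at J1  (J1 flow already set via bond 3)
b1 stroke at J1  (J1: bond 3 brought flow, rest push out)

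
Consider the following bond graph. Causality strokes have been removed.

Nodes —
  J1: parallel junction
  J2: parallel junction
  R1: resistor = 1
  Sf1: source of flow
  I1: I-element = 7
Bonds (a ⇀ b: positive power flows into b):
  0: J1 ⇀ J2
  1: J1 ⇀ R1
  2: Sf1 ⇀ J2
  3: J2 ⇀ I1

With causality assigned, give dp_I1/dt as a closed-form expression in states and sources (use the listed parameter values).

dp_I1/dt = F_Sf1 - p_I1/7

β2 |Sf1  (Sf1: flow source, stroke at near end)
β3 |I1  (I1: I, integral causality)
β0 |J2  (only one effort-in slot at J2)
β1 |J1  (closing 0-jn rule on J1)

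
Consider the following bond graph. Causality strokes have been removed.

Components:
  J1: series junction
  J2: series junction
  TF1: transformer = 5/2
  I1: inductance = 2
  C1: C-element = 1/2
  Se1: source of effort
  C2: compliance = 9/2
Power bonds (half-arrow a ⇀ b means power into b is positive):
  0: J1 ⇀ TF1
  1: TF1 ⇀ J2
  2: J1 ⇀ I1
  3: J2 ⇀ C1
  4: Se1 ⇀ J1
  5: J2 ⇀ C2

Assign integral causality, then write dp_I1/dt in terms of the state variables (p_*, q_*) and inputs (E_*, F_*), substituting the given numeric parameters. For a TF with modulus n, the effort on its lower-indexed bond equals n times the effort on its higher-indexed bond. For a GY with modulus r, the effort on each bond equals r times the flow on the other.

dp_I1/dt = E_Se1 - 5*q_C1 - 5*q_C2/9

bond 4 stroke→J1  (Se1: effort source, stroke at far end)
bond 2 stroke→I1  (prefer integral on I1)
bond 0 stroke→J1  (J1 flow already set via bond 2)
bond 1 stroke→TF1  (TF1: transformer flips bond 0)
bond 3 stroke→J2  (J2 flow already set via bond 1)
bond 5 stroke→J2  (common-f at J2 fixed by 1)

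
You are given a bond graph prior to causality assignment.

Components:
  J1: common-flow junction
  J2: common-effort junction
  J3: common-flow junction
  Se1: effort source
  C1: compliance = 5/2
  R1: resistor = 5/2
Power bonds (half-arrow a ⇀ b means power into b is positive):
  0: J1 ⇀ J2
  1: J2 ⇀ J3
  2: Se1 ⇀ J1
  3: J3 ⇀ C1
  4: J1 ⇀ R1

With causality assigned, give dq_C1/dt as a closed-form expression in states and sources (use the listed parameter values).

#2 stroke→J1  (source Se1 imposes e)
#3 stroke→J3  (prefer integral on C1)
#1 stroke→J2  (only one flow-in slot at J3)
#0 stroke→J1  (J2 effort already set via bond 1)
#4 stroke→R1  (closing 1-jn rule on J1)

dq_C1/dt = 2*E_Se1/5 - 4*q_C1/25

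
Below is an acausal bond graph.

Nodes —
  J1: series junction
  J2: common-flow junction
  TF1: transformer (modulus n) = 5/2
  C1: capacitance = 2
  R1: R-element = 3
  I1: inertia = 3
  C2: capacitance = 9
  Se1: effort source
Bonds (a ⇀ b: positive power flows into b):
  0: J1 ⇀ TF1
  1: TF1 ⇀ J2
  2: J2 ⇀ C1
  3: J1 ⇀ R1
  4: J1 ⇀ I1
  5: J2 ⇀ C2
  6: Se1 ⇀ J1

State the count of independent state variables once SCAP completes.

#6 stroke→J1  (Se1 (Se) sets effort on bond)
#2 stroke→J2  (C1 integral (e out))
#4 stroke→I1  (I1 outputs flow p/I1)
#0 stroke→J1  (1-jn J1 has f-setter on 4)
#3 stroke→J1  (J1 flow already set via bond 4)
#1 stroke→TF1  (through TF1, causality passes straight; one stroke at TF1)
#5 stroke→J2  (common-f at J2 fixed by 1)

3  (C1, C2, I1 all integral)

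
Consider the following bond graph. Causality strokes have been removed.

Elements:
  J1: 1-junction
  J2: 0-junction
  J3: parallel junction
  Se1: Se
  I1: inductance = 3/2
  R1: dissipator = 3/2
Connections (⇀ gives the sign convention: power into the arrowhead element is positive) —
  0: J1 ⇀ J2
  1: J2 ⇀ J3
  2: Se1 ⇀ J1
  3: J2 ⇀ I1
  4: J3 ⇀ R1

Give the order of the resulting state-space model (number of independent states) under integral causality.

β2 →J1  (Se1: effort source, stroke at far end)
β0 →J2  (only one flow-in slot at J1)
β1 →J3  (J2 effort already set via bond 0)
β3 →I1  (J2: bond 0 brought effort, rest push out)
β4 →R1  (0-jn J3 has e-setter on 1)

1  (I1 all integral)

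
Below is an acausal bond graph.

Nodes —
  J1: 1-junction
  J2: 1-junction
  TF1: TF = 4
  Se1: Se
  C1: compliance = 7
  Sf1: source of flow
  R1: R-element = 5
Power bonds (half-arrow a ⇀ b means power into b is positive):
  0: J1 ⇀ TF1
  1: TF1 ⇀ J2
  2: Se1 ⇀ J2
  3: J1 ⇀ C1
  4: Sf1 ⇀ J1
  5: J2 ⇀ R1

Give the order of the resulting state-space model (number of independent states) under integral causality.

1  (C1 all integral)

b2 stroke at J2  (Se1 fixes effort; stroke away)
b4 stroke at Sf1  (Sf1 (Sf) sets flow on bond)
b0 stroke at J1  (J1 flow already set via bond 4)
b3 stroke at J1  (common-f at J1 fixed by 4)
b1 stroke at TF1  (through TF1, causality passes straight; one stroke at TF1)
b5 stroke at J2  (common-f at J2 fixed by 1)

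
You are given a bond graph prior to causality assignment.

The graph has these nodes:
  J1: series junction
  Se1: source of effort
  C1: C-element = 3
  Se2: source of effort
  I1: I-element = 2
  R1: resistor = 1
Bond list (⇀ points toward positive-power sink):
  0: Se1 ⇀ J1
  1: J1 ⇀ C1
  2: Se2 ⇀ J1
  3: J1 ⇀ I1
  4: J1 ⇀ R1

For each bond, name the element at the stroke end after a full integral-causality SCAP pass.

b0 |J1  (Se1: effort source, stroke at far end)
b2 |J1  (Se2 fixes effort; stroke away)
b1 |J1  (C1 integral (e out))
b3 |I1  (I1 outputs flow p/I1)
b4 |J1  (J1: bond 3 brought flow, rest push out)

β0 |J1
β1 |J1
β2 |J1
β3 |I1
β4 |J1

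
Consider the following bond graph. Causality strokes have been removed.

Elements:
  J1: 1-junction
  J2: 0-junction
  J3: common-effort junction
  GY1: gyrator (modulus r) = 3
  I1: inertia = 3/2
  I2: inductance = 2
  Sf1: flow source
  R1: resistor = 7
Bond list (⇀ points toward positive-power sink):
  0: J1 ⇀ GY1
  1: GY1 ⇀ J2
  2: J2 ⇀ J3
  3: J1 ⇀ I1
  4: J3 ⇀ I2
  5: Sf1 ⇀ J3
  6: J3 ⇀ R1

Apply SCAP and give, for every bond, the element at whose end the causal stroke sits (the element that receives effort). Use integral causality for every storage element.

b5 |Sf1  (Sf1 (Sf) sets flow on bond)
b3 |I1  (prefer integral on I1)
b0 |J1  (J1: bond 3 brought flow, rest push out)
b1 |J2  (GY1: gyrator matches bond 0)
b2 |J3  (J2 effort already set via bond 1)
b4 |I2  (J3: bond 2 brought effort, rest push out)
b6 |R1  (J3 effort already set via bond 2)

β0 stroke at J1
β1 stroke at J2
β2 stroke at J3
β3 stroke at I1
β4 stroke at I2
β5 stroke at Sf1
β6 stroke at R1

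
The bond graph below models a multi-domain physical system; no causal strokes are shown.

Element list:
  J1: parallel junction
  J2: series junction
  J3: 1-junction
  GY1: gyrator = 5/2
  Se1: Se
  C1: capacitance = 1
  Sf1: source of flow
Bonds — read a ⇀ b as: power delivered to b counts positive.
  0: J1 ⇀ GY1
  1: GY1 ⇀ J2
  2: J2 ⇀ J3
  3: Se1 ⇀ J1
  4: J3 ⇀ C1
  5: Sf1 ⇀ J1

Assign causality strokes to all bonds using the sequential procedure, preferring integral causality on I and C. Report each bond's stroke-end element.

β0 |GY1
β1 |GY1
β2 |J2
β3 |J1
β4 |J3
β5 |Sf1

bond 3 stroke→J1  (Se1 fixes effort; stroke away)
bond 5 stroke→Sf1  (Sf1: flow source, stroke at near end)
bond 0 stroke→GY1  (J1 effort already set via bond 3)
bond 1 stroke→GY1  (GY1: gyrator matches bond 0)
bond 2 stroke→J2  (J2 flow already set via bond 1)
bond 4 stroke→J3  (J3: bond 2 brought flow, rest push out)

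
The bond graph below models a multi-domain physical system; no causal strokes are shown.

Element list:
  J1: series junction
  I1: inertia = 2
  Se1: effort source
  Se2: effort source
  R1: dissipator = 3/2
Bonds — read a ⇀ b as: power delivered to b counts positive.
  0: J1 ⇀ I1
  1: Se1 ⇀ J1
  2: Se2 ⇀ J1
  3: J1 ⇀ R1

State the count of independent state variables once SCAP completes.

b1 stroke at J1  (source Se1 imposes e)
b2 stroke at J1  (Se2: effort source, stroke at far end)
b0 stroke at I1  (I1 outputs flow p/I1)
b3 stroke at J1  (common-f at J1 fixed by 0)

1  (I1 all integral)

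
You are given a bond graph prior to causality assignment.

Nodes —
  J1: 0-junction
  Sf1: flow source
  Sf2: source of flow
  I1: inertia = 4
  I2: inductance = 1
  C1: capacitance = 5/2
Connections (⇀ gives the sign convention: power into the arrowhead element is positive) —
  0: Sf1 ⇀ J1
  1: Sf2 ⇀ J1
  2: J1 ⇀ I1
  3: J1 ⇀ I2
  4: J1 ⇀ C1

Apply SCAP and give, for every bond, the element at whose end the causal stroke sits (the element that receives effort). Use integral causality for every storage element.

bond 0 →Sf1  (Sf1 (Sf) sets flow on bond)
bond 1 →Sf2  (Sf2 (Sf) sets flow on bond)
bond 2 →I1  (I1 outputs flow p/I1)
bond 3 →I2  (I2 integral (f out))
bond 4 →J1  (J1 needs exactly one e-in)

b0 |Sf1
b1 |Sf2
b2 |I1
b3 |I2
b4 |J1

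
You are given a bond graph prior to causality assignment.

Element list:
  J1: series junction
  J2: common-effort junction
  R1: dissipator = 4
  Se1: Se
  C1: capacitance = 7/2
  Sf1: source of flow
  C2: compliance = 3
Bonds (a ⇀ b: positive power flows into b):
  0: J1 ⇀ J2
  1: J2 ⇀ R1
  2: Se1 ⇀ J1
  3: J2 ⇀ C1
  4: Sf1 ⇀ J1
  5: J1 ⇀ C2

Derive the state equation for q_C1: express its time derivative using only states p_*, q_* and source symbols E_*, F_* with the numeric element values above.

dq_C1/dt = F_Sf1 - q_C1/14

β2 |J1  (source Se1 imposes e)
β4 |Sf1  (Sf1 fixes flow; stroke at Sf1)
β0 |J1  (1-jn J1 has f-setter on 4)
β5 |J1  (J1 flow already set via bond 4)
β3 |J2  (C1 outputs effort q/C1)
β1 |R1  (J2: bond 3 brought effort, rest push out)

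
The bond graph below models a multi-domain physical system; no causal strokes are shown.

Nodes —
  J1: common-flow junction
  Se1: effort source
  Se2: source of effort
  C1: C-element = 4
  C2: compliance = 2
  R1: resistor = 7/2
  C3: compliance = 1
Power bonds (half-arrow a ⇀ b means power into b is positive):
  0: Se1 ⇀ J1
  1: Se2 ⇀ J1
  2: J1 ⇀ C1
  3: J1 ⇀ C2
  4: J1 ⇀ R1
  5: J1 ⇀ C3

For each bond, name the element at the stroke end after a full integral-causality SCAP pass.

b0 |J1
b1 |J1
b2 |J1
b3 |J1
b4 |R1
b5 |J1

bond 0 →J1  (Se1 fixes effort; stroke away)
bond 1 →J1  (Se2 fixes effort; stroke away)
bond 2 →J1  (C1 outputs effort q/C1)
bond 3 →J1  (prefer integral on C2)
bond 5 →J1  (C3: C, integral causality)
bond 4 →R1  (closing 1-jn rule on J1)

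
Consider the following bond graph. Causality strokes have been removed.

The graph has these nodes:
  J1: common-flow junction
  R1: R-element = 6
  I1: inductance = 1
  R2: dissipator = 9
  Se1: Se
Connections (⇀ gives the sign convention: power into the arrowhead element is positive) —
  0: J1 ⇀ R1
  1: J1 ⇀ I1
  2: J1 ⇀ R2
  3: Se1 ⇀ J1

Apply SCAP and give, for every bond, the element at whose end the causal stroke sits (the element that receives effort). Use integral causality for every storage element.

#3 →J1  (Se1 fixes effort; stroke away)
#1 →I1  (I1: I, integral causality)
#0 →J1  (J1 flow already set via bond 1)
#2 →J1  (J1: bond 1 brought flow, rest push out)

bond 0 →J1
bond 1 →I1
bond 2 →J1
bond 3 →J1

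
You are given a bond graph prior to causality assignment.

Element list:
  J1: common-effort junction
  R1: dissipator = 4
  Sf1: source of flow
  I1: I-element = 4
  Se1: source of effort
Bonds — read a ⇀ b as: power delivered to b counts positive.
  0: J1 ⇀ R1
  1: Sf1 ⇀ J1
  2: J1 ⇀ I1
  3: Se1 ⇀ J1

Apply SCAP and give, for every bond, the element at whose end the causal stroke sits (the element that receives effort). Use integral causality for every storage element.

b1 →Sf1  (Sf1 (Sf) sets flow on bond)
b3 →J1  (Se1 (Se) sets effort on bond)
b0 →R1  (J1: bond 3 brought effort, rest push out)
b2 →I1  (J1: bond 3 brought effort, rest push out)

bond 0 stroke→R1
bond 1 stroke→Sf1
bond 2 stroke→I1
bond 3 stroke→J1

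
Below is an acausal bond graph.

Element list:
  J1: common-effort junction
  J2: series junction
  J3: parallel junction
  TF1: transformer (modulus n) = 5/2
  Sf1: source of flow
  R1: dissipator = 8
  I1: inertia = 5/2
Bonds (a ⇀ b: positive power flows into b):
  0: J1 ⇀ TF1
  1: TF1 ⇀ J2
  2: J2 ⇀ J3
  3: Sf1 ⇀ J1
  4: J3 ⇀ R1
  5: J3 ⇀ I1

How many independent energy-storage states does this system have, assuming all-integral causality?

bond 3 stroke→Sf1  (Sf1: flow source, stroke at near end)
bond 0 stroke→J1  (J1 needs exactly one e-in)
bond 1 stroke→TF1  (TF1: transformer flips bond 0)
bond 2 stroke→J2  (common-f at J2 fixed by 1)
bond 5 stroke→I1  (I1 integral (f out))
bond 4 stroke→J3  (only one effort-in slot at J3)

1  (I1 all integral)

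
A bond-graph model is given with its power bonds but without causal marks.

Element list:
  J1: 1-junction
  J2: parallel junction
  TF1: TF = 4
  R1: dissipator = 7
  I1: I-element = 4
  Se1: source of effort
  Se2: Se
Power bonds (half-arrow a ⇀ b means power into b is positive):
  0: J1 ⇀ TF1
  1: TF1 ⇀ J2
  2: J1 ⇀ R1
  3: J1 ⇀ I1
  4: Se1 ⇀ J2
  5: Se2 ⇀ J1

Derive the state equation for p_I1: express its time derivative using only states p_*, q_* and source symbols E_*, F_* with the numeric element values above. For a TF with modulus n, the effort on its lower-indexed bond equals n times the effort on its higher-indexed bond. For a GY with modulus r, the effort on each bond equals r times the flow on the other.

dp_I1/dt = -4*E_Se1 + E_Se2 - 7*p_I1/4

bond 4 →J2  (Se1 fixes effort; stroke away)
bond 5 →J1  (source Se2 imposes e)
bond 1 →TF1  (J2 effort already set via bond 4)
bond 0 →J1  (TF1 one-in-one-out from 1)
bond 3 →I1  (I1 integral (f out))
bond 2 →J1  (1-jn J1 has f-setter on 3)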